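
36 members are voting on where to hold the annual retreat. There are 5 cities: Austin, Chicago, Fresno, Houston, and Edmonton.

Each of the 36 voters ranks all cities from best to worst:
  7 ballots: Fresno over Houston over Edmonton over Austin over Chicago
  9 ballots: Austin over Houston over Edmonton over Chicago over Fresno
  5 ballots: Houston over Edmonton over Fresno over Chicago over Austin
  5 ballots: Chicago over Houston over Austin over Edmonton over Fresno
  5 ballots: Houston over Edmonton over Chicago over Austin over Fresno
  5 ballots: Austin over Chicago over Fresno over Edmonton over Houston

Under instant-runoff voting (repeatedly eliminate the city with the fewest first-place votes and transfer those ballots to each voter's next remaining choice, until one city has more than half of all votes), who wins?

Round 1: Austin 14, Chicago 5, Fresno 7, Houston 10, Edmonton 0. Edmonton eliminated.
Round 2: Austin 14, Chicago 5, Fresno 7, Houston 10. Chicago eliminated.
Round 3: Austin 14, Fresno 7, Houston 15. Fresno eliminated.
Round 4: Austin 14, Houston 22. Houston has a majority (≥19).

Houston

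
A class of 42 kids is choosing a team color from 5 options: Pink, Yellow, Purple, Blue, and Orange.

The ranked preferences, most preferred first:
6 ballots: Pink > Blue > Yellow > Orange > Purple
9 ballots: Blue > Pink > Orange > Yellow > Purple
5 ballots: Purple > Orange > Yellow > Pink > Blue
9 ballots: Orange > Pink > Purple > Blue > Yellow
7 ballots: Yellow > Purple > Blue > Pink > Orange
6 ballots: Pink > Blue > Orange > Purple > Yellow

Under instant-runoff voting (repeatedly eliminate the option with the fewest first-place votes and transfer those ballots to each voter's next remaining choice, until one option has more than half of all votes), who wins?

Blue

Round 1: Pink 12, Yellow 7, Purple 5, Blue 9, Orange 9. Purple eliminated.
Round 2: Pink 12, Yellow 7, Blue 9, Orange 14. Yellow eliminated.
Round 3: Pink 12, Blue 16, Orange 14. Pink eliminated.
Round 4: Blue 28, Orange 14. Blue has a majority (≥22).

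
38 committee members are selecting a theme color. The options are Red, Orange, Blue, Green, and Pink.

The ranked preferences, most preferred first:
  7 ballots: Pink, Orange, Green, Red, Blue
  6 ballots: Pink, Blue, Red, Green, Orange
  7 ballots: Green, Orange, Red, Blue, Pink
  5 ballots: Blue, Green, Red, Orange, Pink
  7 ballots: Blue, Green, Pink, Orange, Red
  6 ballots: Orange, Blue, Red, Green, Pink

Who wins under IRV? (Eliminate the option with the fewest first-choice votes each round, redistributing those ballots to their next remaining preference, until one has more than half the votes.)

Blue

Round 1: Red 0, Orange 6, Blue 12, Green 7, Pink 13. Red eliminated.
Round 2: Orange 6, Blue 12, Green 7, Pink 13. Orange eliminated.
Round 3: Blue 18, Green 7, Pink 13. Green eliminated.
Round 4: Blue 25, Pink 13. Blue has a majority (≥20).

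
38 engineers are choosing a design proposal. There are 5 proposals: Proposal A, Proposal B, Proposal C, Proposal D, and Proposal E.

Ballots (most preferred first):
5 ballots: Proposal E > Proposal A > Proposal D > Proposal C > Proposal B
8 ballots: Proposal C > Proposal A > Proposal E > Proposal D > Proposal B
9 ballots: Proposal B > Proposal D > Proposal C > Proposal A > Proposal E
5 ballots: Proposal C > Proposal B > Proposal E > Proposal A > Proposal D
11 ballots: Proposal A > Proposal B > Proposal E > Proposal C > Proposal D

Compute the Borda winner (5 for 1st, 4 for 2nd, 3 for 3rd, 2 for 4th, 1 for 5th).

Proposal A

Proposal A: 5×4 + 8×4 + 9×2 + 5×2 + 11×5 = 135
Proposal B: 5×1 + 8×1 + 9×5 + 5×4 + 11×4 = 122
Proposal C: 5×2 + 8×5 + 9×3 + 5×5 + 11×2 = 124
Proposal D: 5×3 + 8×2 + 9×4 + 5×1 + 11×1 = 83
Proposal E: 5×5 + 8×3 + 9×1 + 5×3 + 11×3 = 106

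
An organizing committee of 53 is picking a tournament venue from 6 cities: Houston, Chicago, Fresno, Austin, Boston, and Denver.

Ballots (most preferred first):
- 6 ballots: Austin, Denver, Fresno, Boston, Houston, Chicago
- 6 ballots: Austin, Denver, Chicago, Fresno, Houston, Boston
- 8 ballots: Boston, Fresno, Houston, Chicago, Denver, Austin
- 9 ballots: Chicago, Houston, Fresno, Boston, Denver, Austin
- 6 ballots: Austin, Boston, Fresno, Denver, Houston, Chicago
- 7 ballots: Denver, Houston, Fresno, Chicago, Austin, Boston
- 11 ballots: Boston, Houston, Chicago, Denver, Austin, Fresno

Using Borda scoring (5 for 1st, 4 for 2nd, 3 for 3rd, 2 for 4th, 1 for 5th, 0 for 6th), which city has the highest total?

Houston

Houston: 6×1 + 6×1 + 8×3 + 9×4 + 6×1 + 7×4 + 11×4 = 150
Chicago: 6×0 + 6×3 + 8×2 + 9×5 + 6×0 + 7×2 + 11×3 = 126
Fresno: 6×3 + 6×2 + 8×4 + 9×3 + 6×3 + 7×3 + 11×0 = 128
Austin: 6×5 + 6×5 + 8×0 + 9×0 + 6×5 + 7×1 + 11×1 = 108
Boston: 6×2 + 6×0 + 8×5 + 9×2 + 6×4 + 7×0 + 11×5 = 149
Denver: 6×4 + 6×4 + 8×1 + 9×1 + 6×2 + 7×5 + 11×2 = 134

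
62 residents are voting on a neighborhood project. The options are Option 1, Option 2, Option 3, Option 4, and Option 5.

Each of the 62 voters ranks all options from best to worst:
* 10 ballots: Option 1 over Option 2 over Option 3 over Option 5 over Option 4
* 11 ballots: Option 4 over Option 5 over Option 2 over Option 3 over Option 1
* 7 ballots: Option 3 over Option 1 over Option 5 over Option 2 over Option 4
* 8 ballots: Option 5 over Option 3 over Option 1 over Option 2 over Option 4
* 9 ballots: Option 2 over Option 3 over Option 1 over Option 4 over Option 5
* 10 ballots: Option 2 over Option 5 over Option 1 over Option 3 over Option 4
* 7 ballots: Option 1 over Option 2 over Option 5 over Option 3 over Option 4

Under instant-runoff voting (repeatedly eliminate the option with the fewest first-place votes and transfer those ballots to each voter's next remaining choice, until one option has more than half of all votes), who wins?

Option 1

Round 1: Option 1 17, Option 2 19, Option 3 7, Option 4 11, Option 5 8. Option 3 eliminated.
Round 2: Option 1 24, Option 2 19, Option 4 11, Option 5 8. Option 5 eliminated.
Round 3: Option 1 32, Option 2 19, Option 4 11. Option 1 has a majority (≥32).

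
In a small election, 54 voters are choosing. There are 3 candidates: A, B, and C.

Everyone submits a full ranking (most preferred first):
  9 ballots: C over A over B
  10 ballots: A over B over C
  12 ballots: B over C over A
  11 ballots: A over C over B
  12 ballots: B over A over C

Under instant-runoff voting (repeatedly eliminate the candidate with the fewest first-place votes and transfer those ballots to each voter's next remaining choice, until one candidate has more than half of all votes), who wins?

A

Round 1: A 21, B 24, C 9. C eliminated.
Round 2: A 30, B 24. A has a majority (≥28).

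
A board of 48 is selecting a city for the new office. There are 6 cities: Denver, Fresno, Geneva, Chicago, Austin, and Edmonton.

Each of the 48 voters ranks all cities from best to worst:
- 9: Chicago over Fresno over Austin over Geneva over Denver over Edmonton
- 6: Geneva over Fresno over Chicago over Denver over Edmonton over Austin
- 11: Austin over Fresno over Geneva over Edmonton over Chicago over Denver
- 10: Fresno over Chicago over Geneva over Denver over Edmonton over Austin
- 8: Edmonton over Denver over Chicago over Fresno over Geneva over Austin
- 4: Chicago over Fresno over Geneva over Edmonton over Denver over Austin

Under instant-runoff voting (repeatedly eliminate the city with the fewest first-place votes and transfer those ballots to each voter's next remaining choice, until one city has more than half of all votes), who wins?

Round 1: Denver 0, Fresno 10, Geneva 6, Chicago 13, Austin 11, Edmonton 8. Denver eliminated.
Round 2: Fresno 10, Geneva 6, Chicago 13, Austin 11, Edmonton 8. Geneva eliminated.
Round 3: Fresno 16, Chicago 13, Austin 11, Edmonton 8. Edmonton eliminated.
Round 4: Fresno 16, Chicago 21, Austin 11. Austin eliminated.
Round 5: Fresno 27, Chicago 21. Fresno has a majority (≥25).

Fresno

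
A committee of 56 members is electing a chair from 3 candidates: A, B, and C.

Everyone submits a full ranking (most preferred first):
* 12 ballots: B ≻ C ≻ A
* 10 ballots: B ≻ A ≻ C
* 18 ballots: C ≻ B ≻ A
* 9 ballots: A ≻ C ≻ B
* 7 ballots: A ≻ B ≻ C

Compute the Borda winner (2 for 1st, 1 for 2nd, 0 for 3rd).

B

A: 12×0 + 10×1 + 18×0 + 9×2 + 7×2 = 42
B: 12×2 + 10×2 + 18×1 + 9×0 + 7×1 = 69
C: 12×1 + 10×0 + 18×2 + 9×1 + 7×0 = 57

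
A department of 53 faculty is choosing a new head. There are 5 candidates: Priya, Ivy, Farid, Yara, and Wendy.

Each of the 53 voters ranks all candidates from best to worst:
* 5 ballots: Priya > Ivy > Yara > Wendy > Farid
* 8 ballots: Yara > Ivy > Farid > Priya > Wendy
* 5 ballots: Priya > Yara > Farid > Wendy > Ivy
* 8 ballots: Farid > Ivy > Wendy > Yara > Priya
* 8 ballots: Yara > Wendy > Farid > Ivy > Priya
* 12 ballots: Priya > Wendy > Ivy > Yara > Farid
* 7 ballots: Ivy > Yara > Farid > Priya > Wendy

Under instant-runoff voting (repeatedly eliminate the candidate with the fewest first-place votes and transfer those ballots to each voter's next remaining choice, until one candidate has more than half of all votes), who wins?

Round 1: Priya 22, Ivy 7, Farid 8, Yara 16, Wendy 0. Wendy eliminated.
Round 2: Priya 22, Ivy 7, Farid 8, Yara 16. Ivy eliminated.
Round 3: Priya 22, Farid 8, Yara 23. Farid eliminated.
Round 4: Priya 22, Yara 31. Yara has a majority (≥27).

Yara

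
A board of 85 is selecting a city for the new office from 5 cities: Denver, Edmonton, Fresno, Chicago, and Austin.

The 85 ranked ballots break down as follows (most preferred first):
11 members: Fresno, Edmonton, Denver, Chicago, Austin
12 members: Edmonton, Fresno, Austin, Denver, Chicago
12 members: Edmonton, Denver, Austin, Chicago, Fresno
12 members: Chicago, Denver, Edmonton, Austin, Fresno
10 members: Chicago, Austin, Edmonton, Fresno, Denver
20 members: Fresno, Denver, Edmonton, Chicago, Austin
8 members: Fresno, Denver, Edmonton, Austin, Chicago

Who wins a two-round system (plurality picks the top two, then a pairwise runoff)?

Edmonton

Round 1 first-place votes: Denver 0, Edmonton 24, Fresno 39, Chicago 22, Austin 0. Fresno and Edmonton advance.
Runoff: Fresno is ranked above Edmonton on 39 ballots, Edmonton above Fresno on 46.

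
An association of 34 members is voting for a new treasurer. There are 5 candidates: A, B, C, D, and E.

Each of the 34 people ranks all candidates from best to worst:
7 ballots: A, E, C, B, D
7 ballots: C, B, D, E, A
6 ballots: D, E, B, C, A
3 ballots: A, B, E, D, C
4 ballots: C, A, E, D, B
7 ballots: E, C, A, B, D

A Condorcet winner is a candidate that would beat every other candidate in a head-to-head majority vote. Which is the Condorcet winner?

E

E vs A: 20–14
E vs B: 24–10
E vs C: 23–11
E vs D: 21–13
E beats every other candidate.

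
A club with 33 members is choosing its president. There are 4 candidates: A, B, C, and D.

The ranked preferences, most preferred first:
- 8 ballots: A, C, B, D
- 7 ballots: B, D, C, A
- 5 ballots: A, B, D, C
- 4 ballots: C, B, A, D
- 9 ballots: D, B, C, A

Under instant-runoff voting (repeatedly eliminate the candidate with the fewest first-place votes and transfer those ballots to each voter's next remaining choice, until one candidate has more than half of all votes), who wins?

Round 1: A 13, B 7, C 4, D 9. C eliminated.
Round 2: A 13, B 11, D 9. D eliminated.
Round 3: A 13, B 20. B has a majority (≥17).

B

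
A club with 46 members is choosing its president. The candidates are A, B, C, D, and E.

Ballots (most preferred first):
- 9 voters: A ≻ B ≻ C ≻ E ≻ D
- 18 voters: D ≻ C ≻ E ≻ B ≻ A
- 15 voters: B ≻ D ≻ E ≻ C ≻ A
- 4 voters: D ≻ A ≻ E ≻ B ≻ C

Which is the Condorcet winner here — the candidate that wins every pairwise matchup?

B

B vs A: 33–13
B vs C: 28–18
B vs D: 24–22
B vs E: 24–22
B beats every other candidate.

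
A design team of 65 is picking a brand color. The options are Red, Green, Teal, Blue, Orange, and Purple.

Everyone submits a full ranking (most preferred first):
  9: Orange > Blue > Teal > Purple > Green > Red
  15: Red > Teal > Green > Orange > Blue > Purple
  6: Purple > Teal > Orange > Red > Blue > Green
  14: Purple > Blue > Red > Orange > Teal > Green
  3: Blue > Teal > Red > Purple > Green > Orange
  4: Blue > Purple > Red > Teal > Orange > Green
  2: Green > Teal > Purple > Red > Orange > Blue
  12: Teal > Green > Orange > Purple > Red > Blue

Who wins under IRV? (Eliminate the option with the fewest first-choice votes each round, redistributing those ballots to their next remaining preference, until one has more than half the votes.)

Round 1: Red 15, Green 2, Teal 12, Blue 7, Orange 9, Purple 20. Green eliminated.
Round 2: Red 15, Teal 14, Blue 7, Orange 9, Purple 20. Blue eliminated.
Round 3: Red 15, Teal 17, Orange 9, Purple 24. Orange eliminated.
Round 4: Red 15, Teal 26, Purple 24. Red eliminated.
Round 5: Teal 41, Purple 24. Teal has a majority (≥33).

Teal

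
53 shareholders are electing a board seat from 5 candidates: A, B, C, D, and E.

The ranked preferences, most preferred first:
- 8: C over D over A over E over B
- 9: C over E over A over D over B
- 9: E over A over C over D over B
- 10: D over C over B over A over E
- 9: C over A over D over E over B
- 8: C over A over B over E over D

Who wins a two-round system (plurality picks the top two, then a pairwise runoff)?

C

Round 1 first-place votes: A 0, B 0, C 34, D 10, E 9. C and D advance.
Runoff: C is ranked above D on 43 ballots, D above C on 10.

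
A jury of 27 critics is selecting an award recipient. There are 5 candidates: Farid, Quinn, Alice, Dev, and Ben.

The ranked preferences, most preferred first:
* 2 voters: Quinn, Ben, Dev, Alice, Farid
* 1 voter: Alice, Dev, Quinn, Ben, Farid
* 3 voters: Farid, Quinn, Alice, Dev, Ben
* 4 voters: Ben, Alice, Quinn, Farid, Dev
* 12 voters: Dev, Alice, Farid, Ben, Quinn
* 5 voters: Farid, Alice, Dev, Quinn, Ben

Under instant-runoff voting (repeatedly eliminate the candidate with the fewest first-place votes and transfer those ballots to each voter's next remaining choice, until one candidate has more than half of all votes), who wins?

Dev

Round 1: Farid 8, Quinn 2, Alice 1, Dev 12, Ben 4. Alice eliminated.
Round 2: Farid 8, Quinn 2, Dev 13, Ben 4. Quinn eliminated.
Round 3: Farid 8, Dev 13, Ben 6. Ben eliminated.
Round 4: Farid 12, Dev 15. Dev has a majority (≥14).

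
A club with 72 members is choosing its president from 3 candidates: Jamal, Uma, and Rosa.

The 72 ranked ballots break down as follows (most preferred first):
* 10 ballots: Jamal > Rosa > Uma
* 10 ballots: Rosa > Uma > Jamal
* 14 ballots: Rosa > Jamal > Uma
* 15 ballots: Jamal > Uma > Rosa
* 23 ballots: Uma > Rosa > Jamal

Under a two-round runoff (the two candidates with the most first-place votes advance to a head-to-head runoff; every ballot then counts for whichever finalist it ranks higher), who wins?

Rosa

Round 1 first-place votes: Jamal 25, Uma 23, Rosa 24. Jamal and Rosa advance.
Runoff: Jamal is ranked above Rosa on 25 ballots, Rosa above Jamal on 47.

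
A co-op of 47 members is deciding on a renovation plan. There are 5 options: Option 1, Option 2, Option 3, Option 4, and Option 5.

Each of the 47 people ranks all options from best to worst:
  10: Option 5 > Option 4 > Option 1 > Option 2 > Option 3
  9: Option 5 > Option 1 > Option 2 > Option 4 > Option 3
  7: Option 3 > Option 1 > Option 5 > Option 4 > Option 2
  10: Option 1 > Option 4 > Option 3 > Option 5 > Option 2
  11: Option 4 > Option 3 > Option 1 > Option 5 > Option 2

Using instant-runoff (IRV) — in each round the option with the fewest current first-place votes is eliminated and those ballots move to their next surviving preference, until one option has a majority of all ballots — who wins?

Option 1

Round 1: Option 1 10, Option 2 0, Option 3 7, Option 4 11, Option 5 19. Option 2 eliminated.
Round 2: Option 1 10, Option 3 7, Option 4 11, Option 5 19. Option 3 eliminated.
Round 3: Option 1 17, Option 4 11, Option 5 19. Option 4 eliminated.
Round 4: Option 1 28, Option 5 19. Option 1 has a majority (≥24).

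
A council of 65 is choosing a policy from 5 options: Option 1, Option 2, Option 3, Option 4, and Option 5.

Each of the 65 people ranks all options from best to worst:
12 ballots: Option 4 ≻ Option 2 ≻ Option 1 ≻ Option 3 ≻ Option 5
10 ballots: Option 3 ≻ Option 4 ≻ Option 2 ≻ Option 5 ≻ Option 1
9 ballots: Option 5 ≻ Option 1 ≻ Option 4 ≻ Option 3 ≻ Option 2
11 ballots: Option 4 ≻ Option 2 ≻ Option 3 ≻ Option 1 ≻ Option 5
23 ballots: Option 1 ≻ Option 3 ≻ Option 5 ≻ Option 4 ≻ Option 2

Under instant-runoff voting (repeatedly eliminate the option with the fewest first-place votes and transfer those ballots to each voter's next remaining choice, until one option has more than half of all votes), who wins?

Round 1: Option 1 23, Option 2 0, Option 3 10, Option 4 23, Option 5 9. Option 2 eliminated.
Round 2: Option 1 23, Option 3 10, Option 4 23, Option 5 9. Option 5 eliminated.
Round 3: Option 1 32, Option 3 10, Option 4 23. Option 3 eliminated.
Round 4: Option 1 32, Option 4 33. Option 4 has a majority (≥33).

Option 4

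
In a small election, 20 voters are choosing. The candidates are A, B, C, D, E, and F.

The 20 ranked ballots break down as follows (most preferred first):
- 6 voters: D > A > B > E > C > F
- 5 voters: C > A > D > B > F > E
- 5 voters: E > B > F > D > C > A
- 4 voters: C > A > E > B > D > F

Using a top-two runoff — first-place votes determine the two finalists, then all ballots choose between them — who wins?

D

Round 1 first-place votes: A 0, B 0, C 9, D 6, E 5, F 0. C and D advance.
Runoff: C is ranked above D on 9 ballots, D above C on 11.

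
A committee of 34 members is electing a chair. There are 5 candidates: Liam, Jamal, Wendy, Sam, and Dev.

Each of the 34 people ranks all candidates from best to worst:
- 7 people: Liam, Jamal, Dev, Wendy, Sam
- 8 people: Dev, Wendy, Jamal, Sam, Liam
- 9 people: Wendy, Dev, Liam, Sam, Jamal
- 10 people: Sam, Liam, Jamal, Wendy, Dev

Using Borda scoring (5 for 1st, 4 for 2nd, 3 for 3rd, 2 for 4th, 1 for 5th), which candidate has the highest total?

Liam: 7×5 + 8×1 + 9×3 + 10×4 = 110
Jamal: 7×4 + 8×3 + 9×1 + 10×3 = 91
Wendy: 7×2 + 8×4 + 9×5 + 10×2 = 111
Sam: 7×1 + 8×2 + 9×2 + 10×5 = 91
Dev: 7×3 + 8×5 + 9×4 + 10×1 = 107

Wendy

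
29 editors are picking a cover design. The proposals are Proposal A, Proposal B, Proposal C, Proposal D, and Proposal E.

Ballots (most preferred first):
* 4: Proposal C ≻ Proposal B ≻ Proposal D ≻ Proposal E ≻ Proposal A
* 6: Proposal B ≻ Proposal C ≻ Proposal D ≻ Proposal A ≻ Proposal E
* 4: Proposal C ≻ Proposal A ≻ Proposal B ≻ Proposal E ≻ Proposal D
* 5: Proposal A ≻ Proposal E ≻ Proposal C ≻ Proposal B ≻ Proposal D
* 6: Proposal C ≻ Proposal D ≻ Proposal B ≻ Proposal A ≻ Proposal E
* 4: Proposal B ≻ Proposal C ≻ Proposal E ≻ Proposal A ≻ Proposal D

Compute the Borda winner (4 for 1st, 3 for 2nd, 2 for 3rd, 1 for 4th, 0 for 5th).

Proposal A: 4×0 + 6×1 + 4×3 + 5×4 + 6×1 + 4×1 = 48
Proposal B: 4×3 + 6×4 + 4×2 + 5×1 + 6×2 + 4×4 = 77
Proposal C: 4×4 + 6×3 + 4×4 + 5×2 + 6×4 + 4×3 = 96
Proposal D: 4×2 + 6×2 + 4×0 + 5×0 + 6×3 + 4×0 = 38
Proposal E: 4×1 + 6×0 + 4×1 + 5×3 + 6×0 + 4×2 = 31

Proposal C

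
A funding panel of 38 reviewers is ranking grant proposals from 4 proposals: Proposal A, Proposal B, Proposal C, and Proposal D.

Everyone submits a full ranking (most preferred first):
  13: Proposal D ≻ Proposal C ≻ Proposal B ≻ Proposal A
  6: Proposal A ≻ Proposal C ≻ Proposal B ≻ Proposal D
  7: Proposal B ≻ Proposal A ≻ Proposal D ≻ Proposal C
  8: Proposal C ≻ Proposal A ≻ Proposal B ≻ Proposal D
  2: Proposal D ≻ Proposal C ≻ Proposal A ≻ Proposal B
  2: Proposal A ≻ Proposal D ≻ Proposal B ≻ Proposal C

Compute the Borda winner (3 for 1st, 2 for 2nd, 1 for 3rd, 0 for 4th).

Proposal C

Proposal A: 13×0 + 6×3 + 7×2 + 8×2 + 2×1 + 2×3 = 56
Proposal B: 13×1 + 6×1 + 7×3 + 8×1 + 2×0 + 2×1 = 50
Proposal C: 13×2 + 6×2 + 7×0 + 8×3 + 2×2 + 2×0 = 66
Proposal D: 13×3 + 6×0 + 7×1 + 8×0 + 2×3 + 2×2 = 56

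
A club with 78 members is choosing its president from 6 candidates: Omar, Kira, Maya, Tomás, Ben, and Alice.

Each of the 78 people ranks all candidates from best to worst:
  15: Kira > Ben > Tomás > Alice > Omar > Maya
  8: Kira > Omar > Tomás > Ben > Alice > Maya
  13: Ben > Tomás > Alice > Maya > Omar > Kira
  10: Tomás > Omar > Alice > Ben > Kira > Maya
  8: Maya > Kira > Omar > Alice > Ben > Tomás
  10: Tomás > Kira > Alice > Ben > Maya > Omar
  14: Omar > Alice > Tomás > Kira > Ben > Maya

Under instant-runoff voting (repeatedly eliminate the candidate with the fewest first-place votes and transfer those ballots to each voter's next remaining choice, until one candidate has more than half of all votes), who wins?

Round 1: Omar 14, Kira 23, Maya 8, Tomás 20, Ben 13, Alice 0. Alice eliminated.
Round 2: Omar 14, Kira 23, Maya 8, Tomás 20, Ben 13. Maya eliminated.
Round 3: Omar 14, Kira 31, Tomás 20, Ben 13. Ben eliminated.
Round 4: Omar 14, Kira 31, Tomás 33. Omar eliminated.
Round 5: Kira 31, Tomás 47. Tomás has a majority (≥40).

Tomás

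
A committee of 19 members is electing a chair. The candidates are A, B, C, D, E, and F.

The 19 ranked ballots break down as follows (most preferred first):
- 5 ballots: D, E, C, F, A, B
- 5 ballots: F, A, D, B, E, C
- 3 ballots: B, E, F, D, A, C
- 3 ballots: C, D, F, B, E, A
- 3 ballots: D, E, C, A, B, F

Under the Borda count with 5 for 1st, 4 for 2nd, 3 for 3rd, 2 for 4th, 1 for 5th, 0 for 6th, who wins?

A: 5×1 + 5×4 + 3×1 + 3×0 + 3×2 = 34
B: 5×0 + 5×2 + 3×5 + 3×2 + 3×1 = 34
C: 5×3 + 5×0 + 3×0 + 3×5 + 3×3 = 39
D: 5×5 + 5×3 + 3×2 + 3×4 + 3×5 = 73
E: 5×4 + 5×1 + 3×4 + 3×1 + 3×4 = 52
F: 5×2 + 5×5 + 3×3 + 3×3 + 3×0 = 53

D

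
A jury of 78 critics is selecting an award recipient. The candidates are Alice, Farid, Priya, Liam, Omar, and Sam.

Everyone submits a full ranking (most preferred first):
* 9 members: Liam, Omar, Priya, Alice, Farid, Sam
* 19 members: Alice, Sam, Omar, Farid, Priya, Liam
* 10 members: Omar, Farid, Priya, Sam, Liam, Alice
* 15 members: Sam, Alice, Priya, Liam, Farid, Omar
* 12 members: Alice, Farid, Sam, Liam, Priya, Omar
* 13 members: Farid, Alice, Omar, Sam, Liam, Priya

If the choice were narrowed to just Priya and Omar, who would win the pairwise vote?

Omar

Priya is ranked above Omar on 27 ballots; Omar above Priya on 51.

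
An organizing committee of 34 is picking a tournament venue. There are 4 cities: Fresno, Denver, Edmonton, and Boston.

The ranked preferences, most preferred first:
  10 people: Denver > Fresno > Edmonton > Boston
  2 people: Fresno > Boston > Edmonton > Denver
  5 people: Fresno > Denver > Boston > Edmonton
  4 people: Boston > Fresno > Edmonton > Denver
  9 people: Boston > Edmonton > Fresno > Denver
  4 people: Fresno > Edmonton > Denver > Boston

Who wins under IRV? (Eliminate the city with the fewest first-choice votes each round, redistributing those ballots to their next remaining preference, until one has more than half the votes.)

Round 1: Fresno 11, Denver 10, Edmonton 0, Boston 13. Edmonton eliminated.
Round 2: Fresno 11, Denver 10, Boston 13. Denver eliminated.
Round 3: Fresno 21, Boston 13. Fresno has a majority (≥18).

Fresno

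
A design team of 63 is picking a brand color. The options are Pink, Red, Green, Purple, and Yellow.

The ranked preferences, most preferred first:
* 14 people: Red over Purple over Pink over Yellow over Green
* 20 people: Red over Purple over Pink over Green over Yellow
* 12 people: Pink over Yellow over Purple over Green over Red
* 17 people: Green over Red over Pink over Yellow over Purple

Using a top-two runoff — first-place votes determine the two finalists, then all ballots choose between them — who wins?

Round 1 first-place votes: Pink 12, Red 34, Green 17, Purple 0, Yellow 0. Red and Green advance.
Runoff: Red is ranked above Green on 34 ballots, Green above Red on 29.

Red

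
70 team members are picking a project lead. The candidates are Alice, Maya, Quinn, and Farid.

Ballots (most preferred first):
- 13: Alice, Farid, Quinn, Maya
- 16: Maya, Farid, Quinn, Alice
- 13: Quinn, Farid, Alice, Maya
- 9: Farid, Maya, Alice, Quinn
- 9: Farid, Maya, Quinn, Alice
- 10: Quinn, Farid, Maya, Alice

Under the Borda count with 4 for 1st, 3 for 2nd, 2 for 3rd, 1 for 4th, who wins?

Farid

Alice: 13×4 + 16×1 + 13×2 + 9×2 + 9×1 + 10×1 = 131
Maya: 13×1 + 16×4 + 13×1 + 9×3 + 9×3 + 10×2 = 164
Quinn: 13×2 + 16×2 + 13×4 + 9×1 + 9×2 + 10×4 = 177
Farid: 13×3 + 16×3 + 13×3 + 9×4 + 9×4 + 10×3 = 228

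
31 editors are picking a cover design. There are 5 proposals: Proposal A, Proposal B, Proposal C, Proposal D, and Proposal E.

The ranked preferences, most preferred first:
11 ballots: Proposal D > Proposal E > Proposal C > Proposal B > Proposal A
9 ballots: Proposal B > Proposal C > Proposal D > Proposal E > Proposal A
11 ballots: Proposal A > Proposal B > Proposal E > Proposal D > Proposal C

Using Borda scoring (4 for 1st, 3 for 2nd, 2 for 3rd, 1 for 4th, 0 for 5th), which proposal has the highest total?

Proposal A: 11×0 + 9×0 + 11×4 = 44
Proposal B: 11×1 + 9×4 + 11×3 = 80
Proposal C: 11×2 + 9×3 + 11×0 = 49
Proposal D: 11×4 + 9×2 + 11×1 = 73
Proposal E: 11×3 + 9×1 + 11×2 = 64

Proposal B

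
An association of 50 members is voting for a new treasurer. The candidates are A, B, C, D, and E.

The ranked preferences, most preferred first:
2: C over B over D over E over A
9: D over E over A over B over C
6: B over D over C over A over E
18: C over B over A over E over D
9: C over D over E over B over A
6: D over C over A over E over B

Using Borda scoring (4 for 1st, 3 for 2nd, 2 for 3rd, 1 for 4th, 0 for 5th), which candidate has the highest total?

C

A: 2×0 + 9×2 + 6×1 + 18×2 + 9×0 + 6×2 = 72
B: 2×3 + 9×1 + 6×4 + 18×3 + 9×1 + 6×0 = 102
C: 2×4 + 9×0 + 6×2 + 18×4 + 9×4 + 6×3 = 146
D: 2×2 + 9×4 + 6×3 + 18×0 + 9×3 + 6×4 = 109
E: 2×1 + 9×3 + 6×0 + 18×1 + 9×2 + 6×1 = 71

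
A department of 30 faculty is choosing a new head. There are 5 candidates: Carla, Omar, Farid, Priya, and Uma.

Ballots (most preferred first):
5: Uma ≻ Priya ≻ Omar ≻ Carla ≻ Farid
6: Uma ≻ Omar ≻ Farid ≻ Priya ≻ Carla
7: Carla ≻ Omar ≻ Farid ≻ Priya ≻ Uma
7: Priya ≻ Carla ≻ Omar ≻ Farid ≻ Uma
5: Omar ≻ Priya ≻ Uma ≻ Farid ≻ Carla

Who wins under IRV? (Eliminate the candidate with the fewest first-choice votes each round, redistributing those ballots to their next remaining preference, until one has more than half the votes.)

Round 1: Carla 7, Omar 5, Farid 0, Priya 7, Uma 11. Farid eliminated.
Round 2: Carla 7, Omar 5, Priya 7, Uma 11. Omar eliminated.
Round 3: Carla 7, Priya 12, Uma 11. Carla eliminated.
Round 4: Priya 19, Uma 11. Priya has a majority (≥16).

Priya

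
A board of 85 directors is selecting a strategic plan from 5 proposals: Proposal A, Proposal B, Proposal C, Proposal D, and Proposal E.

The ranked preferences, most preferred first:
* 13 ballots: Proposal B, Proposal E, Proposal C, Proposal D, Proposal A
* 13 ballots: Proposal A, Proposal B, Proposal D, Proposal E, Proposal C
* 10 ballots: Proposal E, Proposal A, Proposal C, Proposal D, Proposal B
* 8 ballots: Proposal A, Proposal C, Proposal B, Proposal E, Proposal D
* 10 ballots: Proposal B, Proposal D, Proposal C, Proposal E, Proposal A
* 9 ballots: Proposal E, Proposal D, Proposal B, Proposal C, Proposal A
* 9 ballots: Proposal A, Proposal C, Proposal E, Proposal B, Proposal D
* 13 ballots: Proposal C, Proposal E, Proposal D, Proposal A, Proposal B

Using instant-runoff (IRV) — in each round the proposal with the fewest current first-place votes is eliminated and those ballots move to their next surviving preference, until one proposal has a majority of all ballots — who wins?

Round 1: Proposal A 30, Proposal B 23, Proposal C 13, Proposal D 0, Proposal E 19. Proposal D eliminated.
Round 2: Proposal A 30, Proposal B 23, Proposal C 13, Proposal E 19. Proposal C eliminated.
Round 3: Proposal A 30, Proposal B 23, Proposal E 32. Proposal B eliminated.
Round 4: Proposal A 30, Proposal E 55. Proposal E has a majority (≥43).

Proposal E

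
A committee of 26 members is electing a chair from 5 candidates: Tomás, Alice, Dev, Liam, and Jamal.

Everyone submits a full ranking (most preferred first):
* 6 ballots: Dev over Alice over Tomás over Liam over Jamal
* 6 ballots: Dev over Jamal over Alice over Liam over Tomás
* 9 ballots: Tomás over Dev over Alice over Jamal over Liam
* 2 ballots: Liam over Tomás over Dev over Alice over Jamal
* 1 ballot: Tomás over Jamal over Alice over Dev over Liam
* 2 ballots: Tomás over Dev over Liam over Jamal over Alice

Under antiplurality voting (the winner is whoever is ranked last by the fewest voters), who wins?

Last-place votes: Tomás 6, Alice 2, Dev 0, Liam 10, Jamal 8.

Dev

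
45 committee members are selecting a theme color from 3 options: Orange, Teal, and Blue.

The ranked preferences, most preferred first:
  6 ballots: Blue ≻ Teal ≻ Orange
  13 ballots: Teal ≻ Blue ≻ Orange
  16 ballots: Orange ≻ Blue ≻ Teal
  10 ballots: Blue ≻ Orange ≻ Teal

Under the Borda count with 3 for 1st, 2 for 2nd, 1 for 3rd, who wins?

Orange: 6×1 + 13×1 + 16×3 + 10×2 = 87
Teal: 6×2 + 13×3 + 16×1 + 10×1 = 77
Blue: 6×3 + 13×2 + 16×2 + 10×3 = 106

Blue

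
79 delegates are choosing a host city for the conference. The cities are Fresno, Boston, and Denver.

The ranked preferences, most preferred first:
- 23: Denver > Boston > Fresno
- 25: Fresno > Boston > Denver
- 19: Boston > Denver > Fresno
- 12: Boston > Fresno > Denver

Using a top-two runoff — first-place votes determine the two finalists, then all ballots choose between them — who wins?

Boston

Round 1 first-place votes: Fresno 25, Boston 31, Denver 23. Boston and Fresno advance.
Runoff: Boston is ranked above Fresno on 54 ballots, Fresno above Boston on 25.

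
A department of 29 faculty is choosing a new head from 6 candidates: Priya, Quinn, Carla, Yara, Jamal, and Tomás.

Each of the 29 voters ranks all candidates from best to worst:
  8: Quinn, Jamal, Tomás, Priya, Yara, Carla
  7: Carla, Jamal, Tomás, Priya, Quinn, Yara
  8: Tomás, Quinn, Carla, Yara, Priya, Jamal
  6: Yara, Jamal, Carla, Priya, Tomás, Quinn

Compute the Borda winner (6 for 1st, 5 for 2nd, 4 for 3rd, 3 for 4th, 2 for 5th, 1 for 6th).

Priya: 8×3 + 7×3 + 8×2 + 6×3 = 79
Quinn: 8×6 + 7×2 + 8×5 + 6×1 = 108
Carla: 8×1 + 7×6 + 8×4 + 6×4 = 106
Yara: 8×2 + 7×1 + 8×3 + 6×6 = 83
Jamal: 8×5 + 7×5 + 8×1 + 6×5 = 113
Tomás: 8×4 + 7×4 + 8×6 + 6×2 = 120

Tomás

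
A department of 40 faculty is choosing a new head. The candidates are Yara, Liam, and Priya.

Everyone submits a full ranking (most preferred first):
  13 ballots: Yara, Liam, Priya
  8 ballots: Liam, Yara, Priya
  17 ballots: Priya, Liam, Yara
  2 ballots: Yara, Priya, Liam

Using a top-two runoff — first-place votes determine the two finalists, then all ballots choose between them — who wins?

Yara

Round 1 first-place votes: Yara 15, Liam 8, Priya 17. Priya and Yara advance.
Runoff: Priya is ranked above Yara on 17 ballots, Yara above Priya on 23.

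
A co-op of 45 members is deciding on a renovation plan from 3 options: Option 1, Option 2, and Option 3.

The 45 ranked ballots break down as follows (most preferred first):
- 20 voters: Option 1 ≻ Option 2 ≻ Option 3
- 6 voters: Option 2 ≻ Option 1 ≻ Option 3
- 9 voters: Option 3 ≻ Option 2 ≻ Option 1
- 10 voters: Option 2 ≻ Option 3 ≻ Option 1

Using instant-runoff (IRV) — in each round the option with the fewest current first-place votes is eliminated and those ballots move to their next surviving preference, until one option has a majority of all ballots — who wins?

Round 1: Option 1 20, Option 2 16, Option 3 9. Option 3 eliminated.
Round 2: Option 1 20, Option 2 25. Option 2 has a majority (≥23).

Option 2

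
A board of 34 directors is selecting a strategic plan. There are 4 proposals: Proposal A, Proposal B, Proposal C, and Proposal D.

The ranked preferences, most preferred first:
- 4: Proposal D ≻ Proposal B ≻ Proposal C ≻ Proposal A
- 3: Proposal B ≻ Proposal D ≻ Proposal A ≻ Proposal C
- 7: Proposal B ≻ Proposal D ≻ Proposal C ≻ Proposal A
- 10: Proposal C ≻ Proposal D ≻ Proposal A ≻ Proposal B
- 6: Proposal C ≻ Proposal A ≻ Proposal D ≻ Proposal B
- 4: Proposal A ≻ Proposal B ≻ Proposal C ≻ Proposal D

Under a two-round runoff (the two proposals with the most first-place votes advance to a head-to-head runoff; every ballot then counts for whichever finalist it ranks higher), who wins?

Round 1 first-place votes: Proposal A 4, Proposal B 10, Proposal C 16, Proposal D 4. Proposal C and Proposal B advance.
Runoff: Proposal C is ranked above Proposal B on 16 ballots, Proposal B above Proposal C on 18.

Proposal B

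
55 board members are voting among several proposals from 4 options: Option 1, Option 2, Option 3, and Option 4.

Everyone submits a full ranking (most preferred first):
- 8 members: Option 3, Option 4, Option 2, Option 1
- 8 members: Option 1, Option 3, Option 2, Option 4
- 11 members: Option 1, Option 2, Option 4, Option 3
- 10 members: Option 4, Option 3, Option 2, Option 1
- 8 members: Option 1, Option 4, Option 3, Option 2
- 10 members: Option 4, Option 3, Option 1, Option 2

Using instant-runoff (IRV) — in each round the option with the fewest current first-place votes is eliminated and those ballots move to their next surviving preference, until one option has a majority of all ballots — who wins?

Round 1: Option 1 27, Option 2 0, Option 3 8, Option 4 20. Option 2 eliminated.
Round 2: Option 1 27, Option 3 8, Option 4 20. Option 3 eliminated.
Round 3: Option 1 27, Option 4 28. Option 4 has a majority (≥28).

Option 4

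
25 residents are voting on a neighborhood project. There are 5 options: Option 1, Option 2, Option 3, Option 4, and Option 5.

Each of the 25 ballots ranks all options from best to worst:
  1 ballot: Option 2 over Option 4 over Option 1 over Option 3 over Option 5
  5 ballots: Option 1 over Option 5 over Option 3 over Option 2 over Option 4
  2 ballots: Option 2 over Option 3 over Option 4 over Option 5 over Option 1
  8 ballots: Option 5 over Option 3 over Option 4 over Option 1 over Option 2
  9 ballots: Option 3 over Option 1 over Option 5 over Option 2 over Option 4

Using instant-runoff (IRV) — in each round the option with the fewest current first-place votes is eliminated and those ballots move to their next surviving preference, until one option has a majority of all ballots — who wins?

Round 1: Option 1 5, Option 2 3, Option 3 9, Option 4 0, Option 5 8. Option 4 eliminated.
Round 2: Option 1 5, Option 2 3, Option 3 9, Option 5 8. Option 2 eliminated.
Round 3: Option 1 6, Option 3 11, Option 5 8. Option 1 eliminated.
Round 4: Option 3 12, Option 5 13. Option 5 has a majority (≥13).

Option 5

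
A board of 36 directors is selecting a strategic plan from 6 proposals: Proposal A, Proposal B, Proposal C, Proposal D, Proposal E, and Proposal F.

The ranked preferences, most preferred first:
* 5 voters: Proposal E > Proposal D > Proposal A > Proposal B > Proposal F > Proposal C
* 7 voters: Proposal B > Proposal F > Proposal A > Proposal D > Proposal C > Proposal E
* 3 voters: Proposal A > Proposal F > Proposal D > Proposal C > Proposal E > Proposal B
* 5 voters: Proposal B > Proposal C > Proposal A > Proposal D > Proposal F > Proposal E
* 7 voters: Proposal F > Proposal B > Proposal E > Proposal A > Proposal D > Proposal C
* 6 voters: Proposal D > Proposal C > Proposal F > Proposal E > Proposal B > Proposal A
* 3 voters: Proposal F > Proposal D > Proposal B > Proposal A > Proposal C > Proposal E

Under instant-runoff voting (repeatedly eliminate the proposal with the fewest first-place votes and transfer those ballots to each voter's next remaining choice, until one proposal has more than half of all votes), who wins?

Proposal F

Round 1: Proposal A 3, Proposal B 12, Proposal C 0, Proposal D 6, Proposal E 5, Proposal F 10. Proposal C eliminated.
Round 2: Proposal A 3, Proposal B 12, Proposal D 6, Proposal E 5, Proposal F 10. Proposal A eliminated.
Round 3: Proposal B 12, Proposal D 6, Proposal E 5, Proposal F 13. Proposal E eliminated.
Round 4: Proposal B 12, Proposal D 11, Proposal F 13. Proposal D eliminated.
Round 5: Proposal B 17, Proposal F 19. Proposal F has a majority (≥19).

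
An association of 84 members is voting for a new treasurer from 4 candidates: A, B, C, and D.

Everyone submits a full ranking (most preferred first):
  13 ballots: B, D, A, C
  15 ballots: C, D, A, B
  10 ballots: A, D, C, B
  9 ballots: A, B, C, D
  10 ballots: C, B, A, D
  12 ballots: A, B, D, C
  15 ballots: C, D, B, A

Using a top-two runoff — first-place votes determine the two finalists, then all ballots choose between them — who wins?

Round 1 first-place votes: A 31, B 13, C 40, D 0. C and A advance.
Runoff: C is ranked above A on 40 ballots, A above C on 44.

A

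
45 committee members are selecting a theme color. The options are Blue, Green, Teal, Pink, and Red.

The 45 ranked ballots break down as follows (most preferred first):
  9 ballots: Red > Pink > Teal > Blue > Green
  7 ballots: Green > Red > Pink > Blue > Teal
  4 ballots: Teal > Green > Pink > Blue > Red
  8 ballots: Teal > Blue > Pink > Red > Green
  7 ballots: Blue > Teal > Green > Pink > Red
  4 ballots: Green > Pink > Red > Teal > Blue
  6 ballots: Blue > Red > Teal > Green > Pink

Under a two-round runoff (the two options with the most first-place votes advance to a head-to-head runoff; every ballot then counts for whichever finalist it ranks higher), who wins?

Round 1 first-place votes: Blue 13, Green 11, Teal 12, Pink 0, Red 9. Blue and Teal advance.
Runoff: Blue is ranked above Teal on 20 ballots, Teal above Blue on 25.

Teal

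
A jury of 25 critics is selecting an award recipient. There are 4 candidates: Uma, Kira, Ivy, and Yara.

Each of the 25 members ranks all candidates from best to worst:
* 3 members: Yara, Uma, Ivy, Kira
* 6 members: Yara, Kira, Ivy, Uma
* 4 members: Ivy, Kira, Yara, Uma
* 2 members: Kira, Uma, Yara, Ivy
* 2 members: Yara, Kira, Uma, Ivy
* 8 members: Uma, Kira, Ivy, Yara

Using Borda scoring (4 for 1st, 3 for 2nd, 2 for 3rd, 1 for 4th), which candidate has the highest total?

Kira

Uma: 3×3 + 6×1 + 4×1 + 2×3 + 2×2 + 8×4 = 61
Kira: 3×1 + 6×3 + 4×3 + 2×4 + 2×3 + 8×3 = 71
Ivy: 3×2 + 6×2 + 4×4 + 2×1 + 2×1 + 8×2 = 54
Yara: 3×4 + 6×4 + 4×2 + 2×2 + 2×4 + 8×1 = 64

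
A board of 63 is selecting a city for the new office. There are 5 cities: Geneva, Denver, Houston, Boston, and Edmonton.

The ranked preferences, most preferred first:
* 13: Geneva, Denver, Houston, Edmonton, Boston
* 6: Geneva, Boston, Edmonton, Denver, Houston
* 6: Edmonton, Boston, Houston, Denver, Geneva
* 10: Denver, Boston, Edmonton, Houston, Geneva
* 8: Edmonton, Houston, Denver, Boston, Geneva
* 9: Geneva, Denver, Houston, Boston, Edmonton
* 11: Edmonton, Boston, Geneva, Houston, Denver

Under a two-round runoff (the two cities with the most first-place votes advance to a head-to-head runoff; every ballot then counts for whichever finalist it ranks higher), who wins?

Round 1 first-place votes: Geneva 28, Denver 10, Houston 0, Boston 0, Edmonton 25. Geneva and Edmonton advance.
Runoff: Geneva is ranked above Edmonton on 28 ballots, Edmonton above Geneva on 35.

Edmonton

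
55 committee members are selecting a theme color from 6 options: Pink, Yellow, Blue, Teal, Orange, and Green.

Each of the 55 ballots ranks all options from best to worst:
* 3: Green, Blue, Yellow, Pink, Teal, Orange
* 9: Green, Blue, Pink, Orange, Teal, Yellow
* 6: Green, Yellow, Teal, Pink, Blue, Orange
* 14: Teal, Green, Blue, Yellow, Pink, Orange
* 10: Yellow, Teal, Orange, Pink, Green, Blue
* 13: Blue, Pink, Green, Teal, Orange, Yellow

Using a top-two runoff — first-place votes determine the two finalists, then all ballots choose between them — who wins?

Green

Round 1 first-place votes: Pink 0, Yellow 10, Blue 13, Teal 14, Orange 0, Green 18. Green and Teal advance.
Runoff: Green is ranked above Teal on 31 ballots, Teal above Green on 24.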